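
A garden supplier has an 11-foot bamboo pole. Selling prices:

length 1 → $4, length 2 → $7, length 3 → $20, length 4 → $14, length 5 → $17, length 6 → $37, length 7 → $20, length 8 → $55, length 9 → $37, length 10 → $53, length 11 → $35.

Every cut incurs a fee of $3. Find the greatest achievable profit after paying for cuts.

Let net[k] be the best obtainable value from length k. For each k, try every first piece i and keep the best of price[i] + net[k−i] minus the 3 cut fee when i<k.
net[1] = 4
net[2] = max(4+4-3, 7+0) = 7
net[3] = max(4+7-3, 7+4-3, 20+0) = 20
net[4] = max(4+20-3, 7+7-3, 20+4-3, 14+0) = 21
net[5] = max(4+21-3, 7+20-3, 20+7-3, 14+4-3, 17+0) = 24
net[6] = max(4+24-3, 7+21-3, 20+20-3, 14+7-3, 17+4-3, 37+0) = 37
net[7] = max(4+37-3, 7+24-3, 20+21-3, …, 37+4-3, 20+0) = 38
net[8] = max(4+38-3, 7+37-3, 20+24-3, …, 20+4-3, 55+0) = 55
net[9] = max(4+55-3, 7+38-3, 20+37-3, …, 55+4-3, 37+0) = 56
net[10] = max(4+56-3, 7+55-3, 20+38-3, …, 37+4-3, 53+0) = 59
net[11] = max(4+59-3, 7+56-3, 20+55-3, …, 53+4-3, 35+0) = 72
One optimal plan: pieces 8 + 3 (1 cut) → $75 − $3 = $72.

72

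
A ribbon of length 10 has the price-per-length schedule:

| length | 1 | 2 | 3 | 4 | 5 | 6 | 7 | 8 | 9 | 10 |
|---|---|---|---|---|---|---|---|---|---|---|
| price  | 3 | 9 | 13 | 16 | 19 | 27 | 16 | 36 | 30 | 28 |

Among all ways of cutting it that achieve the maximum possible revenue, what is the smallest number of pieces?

2

Consider every possible first cut. r[k] is the best of p[i]+r[k−i] over all sellable i≤k.
r[1] = 3
r[2] = max(3+3, 9+0) = 9
r[3] = max(3+9, 9+3, 13+0) = 13
r[4] = max(3+13, 9+9, 13+3, 16+0) = 18
r[5] = max(3+18, 9+13, 13+9, 16+3, 19+0) = 22
r[6] = max(3+22, 9+18, 13+13, 16+9, 19+3, 27+0) = 27
r[7] = max(3+27, 9+22, 13+18, …, 27+3, 16+0) = 31
r[8] = max(3+31, 9+27, 13+22, …, 16+3, 36+0) = 36
r[9] = max(3+36, 9+31, 13+27, …, 36+3, 30+0) = 40
r[10] = max(3+40, 9+36, 13+31, …, 30+3, 28+0) = 45
Maximum revenue is ¢45.
Now minimize piece count subject to staying optimal: for each k, pieces[k] = 1 + min over i with p[i]+r[k−i]=r[k] of pieces[k−i].
pieces[7] = 3
pieces[8] = 1
pieces[9] = 2
pieces[10] = 2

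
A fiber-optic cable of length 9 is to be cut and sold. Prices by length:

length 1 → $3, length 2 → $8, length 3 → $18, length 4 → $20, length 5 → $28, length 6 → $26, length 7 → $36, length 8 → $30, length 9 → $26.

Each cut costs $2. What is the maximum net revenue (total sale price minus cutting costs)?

50

Let r[k] be the best obtainable value from length k. For each k, try every first piece i and keep the best of price[i] + r[k−i] minus the 2 cut fee when i<k.
r[1] = 3
r[2] = 8
r[3] = 18
r[4] = 20
r[5] = 28
r[6] = 34  (first piece 3, then r[3]=18)
r[7] = 36  (first piece 3, then r[4]=20)
r[8] = 44  (first piece 3, then r[5]=28)
r[9] = 50  (first piece 3, then r[6]=34)
One optimal plan: pieces 3 + 3 + 3 (2 cuts) → $54 − $4 = $50.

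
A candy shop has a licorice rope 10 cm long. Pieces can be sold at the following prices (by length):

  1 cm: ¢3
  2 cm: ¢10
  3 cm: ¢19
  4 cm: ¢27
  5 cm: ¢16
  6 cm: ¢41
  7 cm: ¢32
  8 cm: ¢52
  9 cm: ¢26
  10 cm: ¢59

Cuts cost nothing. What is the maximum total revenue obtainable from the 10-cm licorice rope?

Let best[k] be the best obtainable value from length k. For each k, try every first piece i and keep the best of price[i] + best[k−i].
best[1] = 3
best[2] = 10
best[3] = 19
best[4] = 27
best[5] = 30  (first piece 1, then best[4]=27)
best[6] = 41
best[7] = 46  (first piece 3, then best[4]=27)
best[8] = 54  (first piece 4, then best[4]=27)
best[9] = 60  (first piece 3, then best[6]=41)
best[10] = 68  (first piece 4, then best[6]=41)
One optimal cutting: 6 + 4 → ¢41 + ¢27 = ¢68.

68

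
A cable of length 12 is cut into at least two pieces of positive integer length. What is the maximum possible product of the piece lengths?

Define g[k] = max over 1≤i<k of i · max(k−i, g[k−i]); the inner max lets the remainder stay uncut if that's better.
Small cases: g[2]=1, g[3]=2, g[4]=4.
g[5] = 2×max(3,2) = 2×3 = 6
g[6] = 3×max(3,2) = 3×3 = 9
g[7] = 2×max(5,6) = 2×6 = 12
g[8] = 2×max(6,9) = 2×9 = 18
g[9] = 3×max(6,9) = 3×9 = 27
g[10] = 2×max(8,18) = 2×18 = 36
g[11] = 2×max(9,27) = 2×27 = 54
g[12] = 3×max(9,27) = 3×27 = 81
One optimal split: 3 + 3 + 3 + 3; product 3×3×3×3 = 81.

81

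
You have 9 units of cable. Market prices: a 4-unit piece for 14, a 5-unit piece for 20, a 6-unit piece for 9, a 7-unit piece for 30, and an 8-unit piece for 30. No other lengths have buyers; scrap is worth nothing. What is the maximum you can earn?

34

Build r[k] bottom-up: r[k] = max over allowed piece i of (p[i] + r[k−i]).
r[1] = 0
r[2] = 0
r[3] = 0
r[4] = 14
r[5] = max(14+0, 20+0) = 20
r[6] = max(14+0, 20+0, 9+0) = 20
r[7] = max(14+0, 20+0, 9+0, 30+0) = 30
r[8] = max(14+14, 20+0, 9+0, 30+0, 30+0) = 30
r[9] = max(14+20, 20+14, 9+0, 30+0, 30+0) = 34
One optimal cutting: 5 + 4 → 34.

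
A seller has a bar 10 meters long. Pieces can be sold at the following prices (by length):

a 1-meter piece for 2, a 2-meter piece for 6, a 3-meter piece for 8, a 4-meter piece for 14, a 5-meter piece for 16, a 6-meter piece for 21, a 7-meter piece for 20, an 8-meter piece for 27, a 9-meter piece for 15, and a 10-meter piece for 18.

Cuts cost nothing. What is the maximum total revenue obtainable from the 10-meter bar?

Let v[k] be the best obtainable value from length k. For each k, try every first piece i and keep the best of price[i] + v[k−i].
v[1] = 2
v[2] = 6
v[3] = 8  (first piece 1, then v[2]=6)
v[4] = 14
v[5] = 16  (first piece 1, then v[4]=14)
v[6] = 21
v[7] = 23  (first piece 1, then v[6]=21)
v[8] = 28  (first piece 4, then v[4]=14)
v[9] = 30  (first piece 1, then v[8]=28)
v[10] = 35  (first piece 4, then v[6]=21)
One optimal cutting: 6 + 4 → 21 + 14 = 35.

35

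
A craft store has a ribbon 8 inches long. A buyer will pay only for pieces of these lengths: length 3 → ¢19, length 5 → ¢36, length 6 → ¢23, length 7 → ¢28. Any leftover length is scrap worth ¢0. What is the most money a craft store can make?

55

Let f[k] be the best obtainable value from length k. For each k, try every first piece i and keep the best of price[i] + f[k−i].
f[1] = 0
f[2] = 0
f[3] = 19
f[4] = 19
f[5] = max(19+0, 36+0) = 36
f[6] = max(19+19, 36+0, 23+0) = 38
f[7] = max(19+19, 36+0, 23+0, 28+0) = 38
f[8] = max(19+36, 36+19, 23+0, 28+0) = 55
One optimal cutting: 5 + 3 → ¢55.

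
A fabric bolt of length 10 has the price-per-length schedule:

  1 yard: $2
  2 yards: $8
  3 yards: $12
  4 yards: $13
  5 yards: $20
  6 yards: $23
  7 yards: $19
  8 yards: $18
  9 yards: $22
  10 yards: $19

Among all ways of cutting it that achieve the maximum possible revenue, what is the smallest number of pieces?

2

Let r[k] be the best obtainable value from length k. For each k, try every first piece i and keep the best of price[i] + r[k−i].
r[1] = 2
r[2] = 8
r[3] = 12
r[4] = 16  (first piece 2, then r[2]=8)
r[5] = 20  (first piece 2, then r[3]=12)
r[6] = 24  (first piece 2, then r[4]=16)
r[7] = 28  (first piece 2, then r[5]=20)
r[8] = 32  (first piece 2, then r[6]=24)
r[9] = 36  (first piece 2, then r[7]=28)
r[10] = 40  (first piece 2, then r[8]=32)
Maximum revenue is $40.
Now minimize piece count subject to staying optimal: for each k, pieces[k] = 1 + min over i with p[i]+r[k−i]=r[k] of pieces[k−i].
pieces[7] = 2
pieces[8] = 2
pieces[9] = 3
pieces[10] = 2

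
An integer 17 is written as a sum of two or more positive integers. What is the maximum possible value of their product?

486

Fill g[k] for k=2..17: at each k try every first piece i and multiply by the better of (k−i) uncut or g[k−i].
g[2] = 1·max(1,0) = 1·1 = 1
g[3] = max(1·2, 2·1) = 2
g[4] = max(1·3, 2·2, 3·1) = 4
g[5] = max(1·4, 2·3, 3·2, 4·1) = 6
g[6] = max(1·6, 2·4, 3·3, 4·2, 5·1) = 9
g[7] = max(1·9, 2·6, 3·4, 4·3, 5·2, 6·1) = 12
g[8] = max(1·12, 2·9, 3·6, …, 6·2, 7·1) = 18
g[9] = max(1·18, 2·12, 3·9, …, 7·2, 8·1) = 27
g[10] = max(1·27, 2·18, 3·12, …, 8·2, 9·1) = 36
g[11] = max(1·36, 2·27, 3·18, …, 9·2, 10·1) = 54
g[12] = max(1·54, 2·36, 3·27, …, 10·2, 11·1) = 81
g[13] = max(1·81, 2·54, 3·36, …, 11·2, 12·1) = 108
g[14] = max(1·108, 2·81, 3·54, …, 12·2, 13·1) = 162
g[15] = max(1·162, 2·108, 3·81, …, 13·2, 14·1) = 243
g[16] = max(1·243, 2·162, 3·108, …, 14·2, 15·1) = 324
g[17] = max(1·324, 2·243, 3·162, …, 15·2, 16·1) = 486
One optimal split: 3 + 3 + 3 + 3 + 3 + 2; product 3·3·3·3·3·2 = 486.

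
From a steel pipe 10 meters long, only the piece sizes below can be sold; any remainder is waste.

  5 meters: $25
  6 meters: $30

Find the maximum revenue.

Let r[k] be the best obtainable value from length k. For each k, try every first piece i and keep the best of price[i] + r[k−i].
r[1] = 0
r[2] = 0
r[3] = 0
r[4] = 0
r[5] = 25
r[6] = 30
r[7] = 30
r[8] = 30
r[9] = 30
r[10] = 50  (first piece 5, then r[5]=25)
One optimal cutting: 5 + 5 → $50.

50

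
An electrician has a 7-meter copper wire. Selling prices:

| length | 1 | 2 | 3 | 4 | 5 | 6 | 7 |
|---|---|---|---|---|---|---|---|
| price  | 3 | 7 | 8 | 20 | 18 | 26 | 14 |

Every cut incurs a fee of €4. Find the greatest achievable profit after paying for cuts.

Consider every possible first cut. v[k] is the best of p[i]+v[k−i] over all sellable i≤k, charging 4 whenever i<k.
v[1] = 3
v[2] = 7
v[3] = 8
v[4] = 20
v[5] = 19  (first piece 1, then v[4]=20)
v[6] = 26
v[7] = 25  (first piece 1, then v[6]=26)
One optimal plan: pieces 6 + 1 (1 cut) → €29 − €4 = €25.

25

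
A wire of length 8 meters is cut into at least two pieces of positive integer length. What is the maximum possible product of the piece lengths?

Let P[k] be the best product for length k (with at least one cut). For each first piece i, the rest contributes max(k−i, P[k−i]).
P[2] = 1*max(1,0) = 1*1 = 1
P[3] = max(1*2, 2*1) = 2
P[4] = max(1*3, 2*2, 3*1) = 4
P[5] = max(1*4, 2*3, 3*2, 4*1) = 6
P[6] = max(1*6, 2*4, 3*3, 4*2, 5*1) = 9
P[7] = max(1*9, 2*6, 3*4, 4*3, 5*2, 6*1) = 12
P[8] = max(1*12, 2*9, 3*6, …, 6*2, 7*1) = 18
One optimal split: 3 + 3 + 2; product 3*3*2 = 18.

18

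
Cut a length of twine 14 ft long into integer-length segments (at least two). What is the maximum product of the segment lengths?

162

Define m[k] = max over 1≤i<k of i · max(k−i, m[k−i]); the inner max lets the remainder stay uncut if that's better.
m[2] = 1*max(1,0) = 1*1 = 1
m[3] = 1*max(2,1) = 1*2 = 2
m[4] = 2*max(2,1) = 2*2 = 4
m[5] = 2*max(3,2) = 2*3 = 6
m[6] = 3*max(3,2) = 3*3 = 9
m[7] = 2*max(5,6) = 2*6 = 12
m[8] = 2*max(6,9) = 2*9 = 18
m[9] = 3*max(6,9) = 3*9 = 27
m[10] = 2*max(8,18) = 2*18 = 36
m[11] = 2*max(9,27) = 2*27 = 54
m[12] = 3*max(9,27) = 3*27 = 81
m[13] = 2*max(11,54) = 2*54 = 108
m[14] = 2*max(12,81) = 2*81 = 162
One optimal split: 3 + 3 + 3 + 3 + 2; product 3*3*3*3*2 = 162.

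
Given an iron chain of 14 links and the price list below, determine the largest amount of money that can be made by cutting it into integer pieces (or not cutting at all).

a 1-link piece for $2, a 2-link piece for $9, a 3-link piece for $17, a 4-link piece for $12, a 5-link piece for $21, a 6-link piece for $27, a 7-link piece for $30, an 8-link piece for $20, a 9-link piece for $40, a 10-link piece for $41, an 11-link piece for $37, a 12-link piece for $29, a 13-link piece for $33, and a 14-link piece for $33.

Consider every possible first cut. r[k] is the best of p[i]+r[k−i] over all sellable i≤k.
r[1] = 2
r[2] = max(2+2, 9+0) = 9
r[3] = max(2+9, 9+2, 17+0) = 17
r[4] = max(2+17, 9+9, 17+2, 12+0) = 19
r[5] = max(2+19, 9+17, 17+9, 12+2, 21+0) = 26
r[6] = max(2+26, 9+19, 17+17, 12+9, 21+2, 27+0) = 34
r[7] = max(2+34, 9+26, 17+19, …, 27+2, 30+0) = 36
r[8] = max(2+36, 9+34, 17+26, …, 30+2, 20+0) = 43
r[9] = max(2+43, 9+36, 17+34, …, 20+2, 40+0) = 51
r[10] = max(2+51, 9+43, 17+36, …, 40+2, 41+0) = 53
r[11] = max(2+53, 9+51, 17+43, …, 41+2, 37+0) = 60
r[12] = max(2+60, 9+53, 17+51, …, 37+2, 29+0) = 68
r[13] = max(2+68, 9+60, 17+53, …, 29+2, 33+0) = 70
r[14] = max(2+70, 9+68, 17+60, …, 33+2, 33+0) = 77
One optimal cutting: 3 + 3 + 3 + 3 + 2 → $17 + $17 + $17 + $17 + $9 = $77.

77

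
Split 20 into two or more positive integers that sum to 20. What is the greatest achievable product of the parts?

Let m[k] be the best product for length k (with at least one cut). For each first piece i, the rest contributes max(k−i, m[k−i]).
m[2] = 1·max(1,0) = 1·1 = 1
m[3] = 1·max(2,1) = 1·2 = 2
m[4] = 2·max(2,1) = 2·2 = 4
m[5] = 2·max(3,2) = 2·3 = 6
m[6] = 3·max(3,2) = 3·3 = 9
m[7] = 2·max(5,6) = 2·6 = 12
m[8] = 2·max(6,9) = 2·9 = 18
m[9] = 3·max(6,9) = 3·9 = 27
m[10] = 2·max(8,18) = 2·18 = 36
m[11] = 2·max(9,27) = 2·27 = 54
m[12] = 3·max(9,27) = 3·27 = 81
m[13] = 2·max(11,54) = 2·54 = 108
m[14] = 2·max(12,81) = 2·81 = 162
m[15] = 3·max(12,81) = 3·81 = 243
m[16] = 2·max(14,162) = 2·162 = 324
m[17] = 2·max(15,243) = 2·243 = 486
m[18] = 3·max(15,243) = 3·243 = 729
m[19] = 2·max(17,486) = 2·486 = 972
m[20] = 2·max(18,729) = 2·729 = 1458
One optimal split: 3 + 3 + 3 + 3 + 3 + 3 + 2; product 3·3·3·3·3·3·2 = 1458.

1458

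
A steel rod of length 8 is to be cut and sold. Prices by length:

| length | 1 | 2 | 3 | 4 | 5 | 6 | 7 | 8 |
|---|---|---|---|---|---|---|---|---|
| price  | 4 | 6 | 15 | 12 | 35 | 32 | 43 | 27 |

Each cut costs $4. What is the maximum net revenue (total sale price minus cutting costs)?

46

Build v[k] bottom-up: v[k] = max over allowed piece i of (p[i] + v[k−i]) − 4 per cut.
v[1] = 4
v[2] = 6
v[3] = 15
v[4] = 15  (first piece 1, then v[3]=15)
v[5] = 35
v[6] = 35  (first piece 1, then v[5]=35)
v[7] = 43
v[8] = 46  (first piece 3, then v[5]=35)
One optimal plan: pieces 5 + 3 (1 cut) → $50 − $4 = $46.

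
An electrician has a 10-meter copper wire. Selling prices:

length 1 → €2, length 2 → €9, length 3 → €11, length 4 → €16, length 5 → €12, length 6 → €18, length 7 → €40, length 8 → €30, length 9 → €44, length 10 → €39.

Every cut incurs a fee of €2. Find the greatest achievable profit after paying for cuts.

49

Let v[k] be the best obtainable value from length k. For each k, try every first piece i and keep the best of price[i] + v[k−i] minus the 2 cut fee when i<k.
v[1] = 2
v[2] = max(2+2-2, 9+0) = 9
v[3] = max(2+9-2, 9+2-2, 11+0) = 11
v[4] = max(2+11-2, 9+9-2, 11+2-2, 16+0) = 16
v[5] = max(2+16-2, 9+11-2, 11+9-2, 16+2-2, 12+0) = 18
v[6] = max(2+18-2, 9+16-2, 11+11-2, 16+9-2, 12+2-2, 18+0) = 23
v[7] = max(2+23-2, 9+18-2, 11+16-2, …, 18+2-2, 40+0) = 40
v[8] = max(2+40-2, 9+23-2, 11+18-2, …, 40+2-2, 30+0) = 40
v[9] = max(2+40-2, 9+40-2, 11+23-2, …, 30+2-2, 44+0) = 47
v[10] = max(2+47-2, 9+40-2, 11+40-2, …, 44+2-2, 39+0) = 49
One optimal plan: pieces 7 + 3 (1 cut) → €51 − €2 = €49.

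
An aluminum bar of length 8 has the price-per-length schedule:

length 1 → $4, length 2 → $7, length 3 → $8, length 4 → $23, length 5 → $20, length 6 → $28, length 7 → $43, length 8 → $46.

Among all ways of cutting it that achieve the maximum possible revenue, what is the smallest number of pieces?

Build r[k] bottom-up: r[k] = max over allowed piece i of (p[i] + r[k−i]).
r[1] = 4
r[2] = 8  (first piece 1, then r[1]=4)
r[3] = 12  (first piece 1, then r[2]=8)
r[4] = 23
r[5] = 27  (first piece 1, then r[4]=23)
r[6] = 31  (first piece 1, then r[5]=27)
r[7] = 43
r[8] = 47  (first piece 1, then r[7]=43)
Maximum revenue is $47.
Now minimize piece count subject to staying optimal: for each k, pieces[k] = 1 + min over i with p[i]+r[k−i]=r[k] of pieces[k−i].
pieces[5] = 2
pieces[6] = 3
pieces[7] = 1
pieces[8] = 2

2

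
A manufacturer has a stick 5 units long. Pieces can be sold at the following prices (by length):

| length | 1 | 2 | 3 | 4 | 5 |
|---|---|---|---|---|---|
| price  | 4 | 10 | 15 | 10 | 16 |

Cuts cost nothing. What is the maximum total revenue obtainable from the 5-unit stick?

Build best[k] bottom-up: best[k] = max over allowed piece i of (p[i] + best[k−i]).
best[1] = 4
best[2] = 10
best[3] = 15
best[4] = 20  (first piece 2, then best[2]=10)
best[5] = 25  (first piece 2, then best[3]=15)
One optimal cutting: 3 + 2 → €15 + €10 = €25.

25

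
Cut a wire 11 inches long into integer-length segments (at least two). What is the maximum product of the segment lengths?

54

Let P[k] be the best product for length k (with at least one cut). For each first piece i, the rest contributes max(k−i, P[k−i]).
P[2] = 1*max(1,0) = 1*1 = 1
P[3] = 1*max(2,1) = 1*2 = 2
P[4] = 2*max(2,1) = 2*2 = 4
P[5] = 2*max(3,2) = 2*3 = 6
P[6] = 3*max(3,2) = 3*3 = 9
P[7] = 2*max(5,6) = 2*6 = 12
P[8] = 2*max(6,9) = 2*9 = 18
P[9] = 3*max(6,9) = 3*9 = 27
P[10] = 2*max(8,18) = 2*18 = 36
P[11] = 2*max(9,27) = 2*27 = 54
One optimal split: 3 + 3 + 3 + 2; product 3*3*3*2 = 54.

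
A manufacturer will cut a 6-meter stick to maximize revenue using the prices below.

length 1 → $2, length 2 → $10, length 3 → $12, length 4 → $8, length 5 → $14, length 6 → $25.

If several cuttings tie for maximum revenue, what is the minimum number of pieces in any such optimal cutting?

3

Build r[k] bottom-up: r[k] = max over allowed piece i of (p[i] + r[k−i]).
r[1] = 2
r[2] = max(2+2, 10+0) = 10
r[3] = max(2+10, 10+2, 12+0) = 12
r[4] = max(2+12, 10+10, 12+2, 8+0) = 20
r[5] = max(2+20, 10+12, 12+10, 8+2, 14+0) = 22
r[6] = max(2+22, 10+20, 12+12, 8+10, 14+2, 25+0) = 30
Maximum revenue is $30.
Now minimize piece count subject to staying optimal: for each k, pieces[k] = 1 + min over i with p[i]+r[k−i]=r[k] of pieces[k−i].
pieces[3] = 1
pieces[4] = 2
pieces[5] = 2
pieces[6] = 3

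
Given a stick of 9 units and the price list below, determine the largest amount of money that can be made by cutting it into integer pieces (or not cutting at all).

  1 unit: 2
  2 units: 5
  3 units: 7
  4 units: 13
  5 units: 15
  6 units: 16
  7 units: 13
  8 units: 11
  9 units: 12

28

Build v[k] bottom-up: v[k] = max over allowed piece i of (p[i] + v[k−i]).
v[1] = 2
v[2] = max(2+2, 5+0) = 5
v[3] = max(2+5, 5+2, 7+0) = 7
v[4] = max(2+7, 5+5, 7+2, 13+0) = 13
v[5] = max(2+13, 5+7, 7+5, 13+2, 15+0) = 15
v[6] = max(2+15, 5+13, 7+7, 13+5, 15+2, 16+0) = 18
v[7] = max(2+18, 5+15, 7+13, …, 16+2, 13+0) = 20
v[8] = max(2+20, 5+18, 7+15, …, 13+2, 11+0) = 26
v[9] = max(2+26, 5+20, 7+18, …, 11+2, 12+0) = 28
One optimal cutting: 4 + 4 + 1 → 13 + 13 + 2 = 28.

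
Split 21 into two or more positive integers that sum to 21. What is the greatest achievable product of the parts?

Let f[k] be the best product for length k (with at least one cut). For each first piece i, the rest contributes max(k−i, f[k−i]).
Small cases: f[2]=1, f[3]=2, f[4]=4, f[5]=6, f[6]=9, f[7]=12, f[8]=18, f[9]=27, f[10]=36, f[11]=54, f[12]=81, f[13]=108, f[14]=162, f[15]=243.
f[16] = max(1×243, 2×162, 3×108, …, 14×2, 15×1) = 324
f[17] = max(1×324, 2×243, 3×162, …, 15×2, 16×1) = 486
f[18] = max(1×486, 2×324, 3×243, …, 16×2, 17×1) = 729
f[19] = max(1×729, 2×486, 3×324, …, 17×2, 18×1) = 972
f[20] = max(1×972, 2×729, 3×486, …, 18×2, 19×1) = 1458
f[21] = max(1×1458, 2×972, 3×729, …, 19×2, 20×1) = 2187
One optimal split: 3 + 3 + 3 + 3 + 3 + 3 + 3; product 3×3×3×3×3×3×3 = 2187.

2187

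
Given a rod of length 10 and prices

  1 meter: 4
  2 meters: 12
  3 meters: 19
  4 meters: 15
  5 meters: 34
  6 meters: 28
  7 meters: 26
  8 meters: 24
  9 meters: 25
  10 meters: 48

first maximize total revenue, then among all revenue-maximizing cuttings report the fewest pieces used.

Build r[k] bottom-up: r[k] = max over allowed piece i of (p[i] + r[k−i]).
r[1] = 4
r[2] = max(4+4, 12+0) = 12
r[3] = max(4+12, 12+4, 19+0) = 19
r[4] = max(4+19, 12+12, 19+4, 15+0) = 24
r[5] = max(4+24, 12+19, 19+12, 15+4, 34+0) = 34
r[6] = max(4+34, 12+24, 19+19, 15+12, 34+4, 28+0) = 38
r[7] = max(4+38, 12+34, 19+24, …, 28+4, 26+0) = 46
r[8] = max(4+46, 12+38, 19+34, …, 26+4, 24+0) = 53
r[9] = max(4+53, 12+46, 19+38, …, 24+4, 25+0) = 58
r[10] = max(4+58, 12+53, 19+46, …, 25+4, 48+0) = 68
Maximum revenue is 68.
Now minimize piece count subject to staying optimal: for each k, pieces[k] = 1 + min over i with p[i]+r[k−i]=r[k] of pieces[k−i].
pieces[7] = 2
pieces[8] = 2
pieces[9] = 3
pieces[10] = 2

2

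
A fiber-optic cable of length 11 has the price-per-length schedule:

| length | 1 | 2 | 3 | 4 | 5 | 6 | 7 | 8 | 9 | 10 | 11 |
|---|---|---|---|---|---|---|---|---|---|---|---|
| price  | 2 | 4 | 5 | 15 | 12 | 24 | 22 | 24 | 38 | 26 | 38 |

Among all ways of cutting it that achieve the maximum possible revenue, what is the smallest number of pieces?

Build r[k] bottom-up: r[k] = max over allowed piece i of (p[i] + r[k−i]).
r[1] = 2
r[2] = max(2+2, 4+0) = 4
r[3] = max(2+4, 4+2, 5+0) = 6
r[4] = max(2+6, 4+4, 5+2, 15+0) = 15
r[5] = max(2+15, 4+6, 5+4, 15+2, 12+0) = 17
r[6] = max(2+17, 4+15, 5+6, 15+4, 12+2, 24+0) = 24
r[7] = max(2+24, 4+17, 5+15, …, 24+2, 22+0) = 26
r[8] = max(2+26, 4+24, 5+17, …, 22+2, 24+0) = 30
r[9] = max(2+30, 4+26, 5+24, …, 24+2, 38+0) = 38
r[10] = max(2+38, 4+30, 5+26, …, 38+2, 26+0) = 40
r[11] = max(2+40, 4+38, 5+30, …, 26+2, 38+0) = 42
Maximum revenue is $42.
Now minimize piece count subject to staying optimal: for each k, pieces[k] = 1 + min over i with p[i]+r[k−i]=r[k] of pieces[k−i].
pieces[8] = 2
pieces[9] = 1
pieces[10] = 2
pieces[11] = 2

2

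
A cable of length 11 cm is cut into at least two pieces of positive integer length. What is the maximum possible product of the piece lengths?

54

Let prod[k] be the best product for length k (with at least one cut). For each first piece i, the rest contributes max(k−i, prod[k−i]).
prod[2] = 1·max(1,0) = 1·1 = 1
prod[3] = 1·max(2,1) = 1·2 = 2
prod[4] = 2·max(2,1) = 2·2 = 4
prod[5] = 2·max(3,2) = 2·3 = 6
prod[6] = 3·max(3,2) = 3·3 = 9
prod[7] = 2·max(5,6) = 2·6 = 12
prod[8] = 2·max(6,9) = 2·9 = 18
prod[9] = 3·max(6,9) = 3·9 = 27
prod[10] = 2·max(8,18) = 2·18 = 36
prod[11] = 2·max(9,27) = 2·27 = 54
One optimal split: 3 + 3 + 3 + 2; product 3·3·3·2 = 54.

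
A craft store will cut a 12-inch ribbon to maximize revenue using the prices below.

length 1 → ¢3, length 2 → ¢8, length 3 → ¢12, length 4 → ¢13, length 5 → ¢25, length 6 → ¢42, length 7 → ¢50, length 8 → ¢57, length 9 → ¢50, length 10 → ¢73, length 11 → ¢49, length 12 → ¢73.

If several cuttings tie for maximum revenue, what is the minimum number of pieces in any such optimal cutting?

Consider every possible first cut. r[k] is the best of p[i]+r[k−i] over all sellable i≤k.
r[1] = 3
r[2] = max(3+3, 8+0) = 8
r[3] = max(3+8, 8+3, 12+0) = 12
r[4] = max(3+12, 8+8, 12+3, 13+0) = 16
r[5] = max(3+16, 8+12, 12+8, 13+3, 25+0) = 25
r[6] = max(3+25, 8+16, 12+12, 13+8, 25+3, 42+0) = 42
r[7] = max(3+42, 8+25, 12+16, …, 42+3, 50+0) = 50
r[8] = max(3+50, 8+42, 12+25, …, 50+3, 57+0) = 57
r[9] = max(3+57, 8+50, 12+42, …, 57+3, 50+0) = 60
r[10] = max(3+60, 8+57, 12+50, …, 50+3, 73+0) = 73
r[11] = max(3+73, 8+60, 12+57, …, 73+3, 49+0) = 76
r[12] = max(3+76, 8+73, 12+60, …, 49+3, 73+0) = 84
Maximum revenue is ¢84.
Now minimize piece count subject to staying optimal: for each k, pieces[k] = 1 + min over i with p[i]+r[k−i]=r[k] of pieces[k−i].
pieces[9] = 2
pieces[10] = 1
pieces[11] = 2
pieces[12] = 2

2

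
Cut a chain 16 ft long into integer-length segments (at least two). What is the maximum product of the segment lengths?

Let m[k] be the best product for length k (with at least one cut). For each first piece i, the rest contributes max(k−i, m[k−i]).
m[2] = 1·max(1,0) = 1·1 = 1
m[3] = 1·max(2,1) = 1·2 = 2
m[4] = 2·max(2,1) = 2·2 = 4
m[5] = 2·max(3,2) = 2·3 = 6
m[6] = 3·max(3,2) = 3·3 = 9
m[7] = 2·max(5,6) = 2·6 = 12
m[8] = 2·max(6,9) = 2·9 = 18
m[9] = 3·max(6,9) = 3·9 = 27
m[10] = 2·max(8,18) = 2·18 = 36
m[11] = 2·max(9,27) = 2·27 = 54
m[12] = 3·max(9,27) = 3·27 = 81
m[13] = 2·max(11,54) = 2·54 = 108
m[14] = 2·max(12,81) = 2·81 = 162
m[15] = 3·max(12,81) = 3·81 = 243
m[16] = 2·max(14,162) = 2·162 = 324
One optimal split: 3 + 3 + 3 + 3 + 2 + 2; product 3·3·3·3·2·2 = 324.

324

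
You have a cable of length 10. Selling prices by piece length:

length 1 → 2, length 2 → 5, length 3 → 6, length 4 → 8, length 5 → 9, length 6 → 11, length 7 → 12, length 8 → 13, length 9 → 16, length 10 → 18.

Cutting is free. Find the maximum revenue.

Let v[k] be the best obtainable value from length k. For each k, try every first piece i and keep the best of price[i] + v[k−i].
v[1] = 2
v[2] = 5
v[3] = 7  (first piece 1, then v[2]=5)
v[4] = 10  (first piece 2, then v[2]=5)
v[5] = 12  (first piece 1, then v[4]=10)
v[6] = 15  (first piece 2, then v[4]=10)
v[7] = 17  (first piece 1, then v[6]=15)
v[8] = 20  (first piece 2, then v[6]=15)
v[9] = 22  (first piece 1, then v[8]=20)
v[10] = 25  (first piece 2, then v[8]=20)
One optimal cutting: 2 + 2 + 2 + 2 + 2 → 5 + 5 + 5 + 5 + 5 = 25.

25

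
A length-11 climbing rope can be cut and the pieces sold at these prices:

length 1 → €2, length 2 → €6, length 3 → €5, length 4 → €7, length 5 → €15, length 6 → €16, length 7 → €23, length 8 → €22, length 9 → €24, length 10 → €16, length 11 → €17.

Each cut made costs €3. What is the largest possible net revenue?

29

Build r[k] bottom-up: r[k] = max over allowed piece i of (p[i] + r[k−i]) − 3 per cut.
r[1] = 2
r[2] = 6
r[3] = 5  (first piece 1, then r[2]=6)
r[4] = 9  (first piece 2, then r[2]=6)
r[5] = 15
r[6] = 16
r[7] = 23
r[8] = 22  (first piece 1, then r[7]=23)
r[9] = 26  (first piece 2, then r[7]=23)
r[10] = 27  (first piece 5, then r[5]=15)
r[11] = 29  (first piece 2, then r[9]=26)
One optimal plan: pieces 7 + 2 + 2 (2 cuts) → €35 − €6 = €29.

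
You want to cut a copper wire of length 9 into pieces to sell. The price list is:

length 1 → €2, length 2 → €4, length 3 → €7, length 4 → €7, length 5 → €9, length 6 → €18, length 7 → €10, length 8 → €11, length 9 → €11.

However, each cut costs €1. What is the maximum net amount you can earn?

Consider every possible first cut. r[k] is the best of p[i]+r[k−i] over all sellable i≤k, charging 1 whenever i<k.
r[1] = 2
r[2] = max(2+2-1, 4+0) = 4
r[3] = max(2+4-1, 4+2-1, 7+0) = 7
r[4] = max(2+7-1, 4+4-1, 7+2-1, 7+0) = 8
r[5] = max(2+8-1, 4+7-1, 7+4-1, 7+2-1, 9+0) = 10
r[6] = max(2+10-1, 4+8-1, 7+7-1, 7+4-1, 9+2-1, 18+0) = 18
r[7] = max(2+18-1, 4+10-1, 7+8-1, …, 18+2-1, 10+0) = 19
r[8] = max(2+19-1, 4+18-1, 7+10-1, …, 10+2-1, 11+0) = 21
r[9] = max(2+21-1, 4+19-1, 7+18-1, …, 11+2-1, 11+0) = 24
One optimal plan: pieces 6 + 3 (1 cut) → €25 − €1 = €24.

24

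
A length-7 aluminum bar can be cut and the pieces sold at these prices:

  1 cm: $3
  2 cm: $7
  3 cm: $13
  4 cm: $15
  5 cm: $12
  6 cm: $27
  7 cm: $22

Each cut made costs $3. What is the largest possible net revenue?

27

Let r[k] be the best obtainable value from length k. For each k, try every first piece i and keep the best of price[i] + r[k−i] minus the 3 cut fee when i<k.
r[1] = 3
r[2] = max(3+3-3, 7+0) = 7
r[3] = max(3+7-3, 7+3-3, 13+0) = 13
r[4] = max(3+13-3, 7+7-3, 13+3-3, 15+0) = 15
r[5] = max(3+15-3, 7+13-3, 13+7-3, 15+3-3, 12+0) = 17
r[6] = max(3+17-3, 7+15-3, 13+13-3, 15+7-3, 12+3-3, 27+0) = 27
r[7] = max(3+27-3, 7+17-3, 13+15-3, …, 27+3-3, 22+0) = 27
One optimal plan: pieces 6 + 1 (1 cut) → $30 − $3 = $27.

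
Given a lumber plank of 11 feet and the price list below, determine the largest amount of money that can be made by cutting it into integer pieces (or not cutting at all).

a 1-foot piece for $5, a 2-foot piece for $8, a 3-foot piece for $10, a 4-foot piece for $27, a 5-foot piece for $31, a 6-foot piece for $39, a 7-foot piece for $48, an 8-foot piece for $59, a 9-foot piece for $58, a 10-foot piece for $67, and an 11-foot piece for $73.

Build R[k] bottom-up: R[k] = max over allowed piece i of (p[i] + R[k−i]).
R[1] = 5
R[2] = 10  (first piece 1, then R[1]=5)
R[3] = 15  (first piece 1, then R[2]=10)
R[4] = 27
R[5] = 32  (first piece 1, then R[4]=27)
R[6] = 39
R[7] = 48
R[8] = 59
R[9] = 64  (first piece 1, then R[8]=59)
R[10] = 69  (first piece 1, then R[9]=64)
R[11] = 75  (first piece 4, then R[7]=48)
One optimal cutting: 7 + 4 → $48 + $27 = $75.

75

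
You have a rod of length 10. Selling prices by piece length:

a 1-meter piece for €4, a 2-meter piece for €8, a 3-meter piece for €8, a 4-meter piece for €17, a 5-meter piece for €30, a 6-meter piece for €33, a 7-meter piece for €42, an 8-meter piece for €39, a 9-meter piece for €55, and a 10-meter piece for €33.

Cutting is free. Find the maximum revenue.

Build R[k] bottom-up: R[k] = max over allowed piece i of (p[i] + R[k−i]).
R[1] = 4
R[2] = max(4+4, 8+0) = 8
R[3] = max(4+8, 8+4, 8+0) = 12
R[4] = max(4+12, 8+8, 8+4, 17+0) = 17
R[5] = max(4+17, 8+12, 8+8, 17+4, 30+0) = 30
R[6] = max(4+30, 8+17, 8+12, 17+8, 30+4, 33+0) = 34
R[7] = max(4+34, 8+30, 8+17, …, 33+4, 42+0) = 42
R[8] = max(4+42, 8+34, 8+30, …, 42+4, 39+0) = 46
R[9] = max(4+46, 8+42, 8+34, …, 39+4, 55+0) = 55
R[10] = max(4+55, 8+46, 8+42, …, 55+4, 33+0) = 60
One optimal cutting: 5 + 5 → €30 + €30 = €60.

60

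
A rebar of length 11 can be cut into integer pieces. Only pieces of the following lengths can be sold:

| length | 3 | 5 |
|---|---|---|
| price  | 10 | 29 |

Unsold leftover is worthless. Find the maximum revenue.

Let best[k] be the best obtainable value from length k. For each k, try every first piece i and keep the best of price[i] + best[k−i].
best[1] = 0
best[2] = 0
best[3] = 10
best[4] = 10
best[5] = max(10+0, 29+0) = 29
best[6] = max(10+10, 29+0) = 29
best[7] = max(10+10, 29+0) = 29
best[8] = max(10+29, 29+10) = 39
best[9] = max(10+29, 29+10) = 39
best[10] = max(10+29, 29+29) = 58
best[11] = max(10+39, 29+29) = 58
One optimal cutting: pieces 5 + 5 with 1 meter of scrap → ₹58.

58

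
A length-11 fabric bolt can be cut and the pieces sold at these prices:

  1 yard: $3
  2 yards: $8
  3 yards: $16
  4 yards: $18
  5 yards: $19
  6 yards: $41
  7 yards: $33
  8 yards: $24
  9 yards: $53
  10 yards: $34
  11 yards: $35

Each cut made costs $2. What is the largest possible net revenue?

Let v[k] be the best obtainable value from length k. For each k, try every first piece i and keep the best of price[i] + v[k−i] minus the 2 cut fee when i<k.
v[1] = 3
v[2] = max(3+3-2, 8+0) = 8
v[3] = max(3+8-2, 8+3-2, 16+0) = 16
v[4] = max(3+16-2, 8+8-2, 16+3-2, 18+0) = 18
v[5] = max(3+18-2, 8+16-2, 16+8-2, 18+3-2, 19+0) = 22
v[6] = max(3+22-2, 8+18-2, 16+16-2, 18+8-2, 19+3-2, 41+0) = 41
v[7] = max(3+41-2, 8+22-2, 16+18-2, …, 41+3-2, 33+0) = 42
v[8] = max(3+42-2, 8+41-2, 16+22-2, …, 33+3-2, 24+0) = 47
v[9] = max(3+47-2, 8+42-2, 16+41-2, …, 24+3-2, 53+0) = 55
v[10] = max(3+55-2, 8+47-2, 16+42-2, …, 53+3-2, 34+0) = 57
v[11] = max(3+57-2, 8+55-2, 16+47-2, …, 34+3-2, 35+0) = 61
One optimal plan: pieces 6 + 3 + 2 (2 cuts) → $65 − $4 = $61.

61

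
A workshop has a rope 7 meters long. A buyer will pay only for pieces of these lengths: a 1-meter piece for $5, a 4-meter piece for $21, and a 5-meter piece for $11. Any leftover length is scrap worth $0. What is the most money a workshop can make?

36

Let best[k] be the best obtainable value from length k. For each k, try every first piece i and keep the best of price[i] + best[k−i].
best[1] = 5
best[2] = 10  (first piece 1, then best[1]=5)
best[3] = 15  (first piece 1, then best[2]=10)
best[4] = 21
best[5] = 26  (first piece 1, then best[4]=21)
best[6] = 31  (first piece 1, then best[5]=26)
best[7] = 36  (first piece 1, then best[6]=31)
One optimal cutting: 4 + 1 + 1 + 1 → $36.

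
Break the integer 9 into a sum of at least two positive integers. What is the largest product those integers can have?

Fill P[k] for k=2..9: at each k try every first piece i and multiply by the better of (k−i) uncut or P[k−i].
P[2] = 1×max(1,0) = 1×1 = 1
P[3] = 1×max(2,1) = 1×2 = 2
P[4] = 2×max(2,1) = 2×2 = 4
P[5] = 2×max(3,2) = 2×3 = 6
P[6] = 3×max(3,2) = 3×3 = 9
P[7] = 2×max(5,6) = 2×6 = 12
P[8] = 2×max(6,9) = 2×9 = 18
P[9] = 3×max(6,9) = 3×9 = 27
One optimal split: 3 + 3 + 3; product 3×3×3 = 27.

27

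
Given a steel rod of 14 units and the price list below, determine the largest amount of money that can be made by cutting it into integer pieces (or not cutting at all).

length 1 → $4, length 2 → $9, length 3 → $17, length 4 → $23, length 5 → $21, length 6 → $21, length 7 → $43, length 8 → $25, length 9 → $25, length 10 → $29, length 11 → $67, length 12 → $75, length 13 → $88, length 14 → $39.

Build v[k] bottom-up: v[k] = max over allowed piece i of (p[i] + v[k−i]).
v[1] = 4
v[2] = 9
v[3] = 17
v[4] = 23
v[5] = 27  (first piece 1, then v[4]=23)
v[6] = 34  (first piece 3, then v[3]=17)
v[7] = 43
v[8] = 47  (first piece 1, then v[7]=43)
v[9] = 52  (first piece 2, then v[7]=43)
v[10] = 60  (first piece 3, then v[7]=43)
v[11] = 67
v[12] = 75
v[13] = 88
v[14] = 92  (first piece 1, then v[13]=88)
One optimal cutting: 13 + 1 → $88 + $4 = $92.

92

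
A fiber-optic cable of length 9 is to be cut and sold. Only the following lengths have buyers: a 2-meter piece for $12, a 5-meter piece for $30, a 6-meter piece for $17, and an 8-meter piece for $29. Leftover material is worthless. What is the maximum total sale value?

Build f[k] bottom-up: f[k] = max over allowed piece i of (p[i] + f[k−i]).
f[1] = 0
f[2] = 12
f[3] = 12
f[4] = 24  (first piece 2, then f[2]=12)
f[5] = 30
f[6] = 36  (first piece 2, then f[4]=24)
f[7] = 42  (first piece 2, then f[5]=30)
f[8] = 48  (first piece 2, then f[6]=36)
f[9] = 54  (first piece 2, then f[7]=42)
One optimal cutting: 5 + 2 + 2 → $54.

54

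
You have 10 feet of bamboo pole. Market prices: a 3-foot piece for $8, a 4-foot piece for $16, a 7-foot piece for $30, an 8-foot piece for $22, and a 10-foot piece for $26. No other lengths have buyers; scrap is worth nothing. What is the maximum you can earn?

38

Let best[k] be the best obtainable value from length k. For each k, try every first piece i and keep the best of price[i] + best[k−i].
best[1] = 0
best[2] = 0
best[3] = 8
best[4] = 16
best[5] = 16
best[6] = 16
best[7] = 30
best[8] = 32  (first piece 4, then best[4]=16)
best[9] = 32
best[10] = 38  (first piece 3, then best[7]=30)
One optimal cutting: 7 + 3 → $38.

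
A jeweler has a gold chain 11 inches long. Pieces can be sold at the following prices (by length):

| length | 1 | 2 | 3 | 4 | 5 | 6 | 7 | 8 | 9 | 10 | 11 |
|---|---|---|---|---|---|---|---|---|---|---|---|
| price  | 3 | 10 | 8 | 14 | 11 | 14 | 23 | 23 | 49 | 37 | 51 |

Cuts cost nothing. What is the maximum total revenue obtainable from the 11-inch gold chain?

59

Let r[k] be the best obtainable value from length k. For each k, try every first piece i and keep the best of price[i] + r[k−i].
r[1] = 3
r[2] = max(3+3, 10+0) = 10
r[3] = max(3+10, 10+3, 8+0) = 13
r[4] = max(3+13, 10+10, 8+3, 14+0) = 20
r[5] = max(3+20, 10+13, 8+10, 14+3, 11+0) = 23
r[6] = max(3+23, 10+20, 8+13, 14+10, 11+3, 14+0) = 30
r[7] = max(3+30, 10+23, 8+20, …, 14+3, 23+0) = 33
r[8] = max(3+33, 10+30, 8+23, …, 23+3, 23+0) = 40
r[9] = max(3+40, 10+33, 8+30, …, 23+3, 49+0) = 49
r[10] = max(3+49, 10+40, 8+33, …, 49+3, 37+0) = 52
r[11] = max(3+52, 10+49, 8+40, …, 37+3, 51+0) = 59
One optimal cutting: 9 + 2 → $49 + $10 = $59.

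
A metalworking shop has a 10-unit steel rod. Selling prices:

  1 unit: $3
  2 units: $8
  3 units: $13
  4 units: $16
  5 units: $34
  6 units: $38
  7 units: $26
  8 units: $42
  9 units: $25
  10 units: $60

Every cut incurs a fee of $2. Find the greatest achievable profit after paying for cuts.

66

Let net[k] be the best obtainable value from length k. For each k, try every first piece i and keep the best of price[i] + net[k−i] minus the 2 cut fee when i<k.
net[1] = 3
net[2] = 8
net[3] = 13
net[4] = 16
net[5] = 34
net[6] = 38
net[7] = 40  (first piece 2, then net[5]=34)
net[8] = 45  (first piece 3, then net[5]=34)
net[9] = 49  (first piece 3, then net[6]=38)
net[10] = 66  (first piece 5, then net[5]=34)
One optimal plan: pieces 5 + 5 (1 cut) → $68 − $2 = $66.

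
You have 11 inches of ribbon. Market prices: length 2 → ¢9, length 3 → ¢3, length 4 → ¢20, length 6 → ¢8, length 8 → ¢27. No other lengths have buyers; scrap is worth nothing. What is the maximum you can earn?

Consider every possible first cut. r[k] is the best of p[i]+r[k−i] over all sellable i≤k.
r[1] = 0
r[2] = 9
r[3] = max(9+0, 3+0) = 9
r[4] = max(9+9, 3+0, 20+0) = 20
r[5] = max(9+9, 3+9, 20+0) = 20
r[6] = max(9+20, 3+9, 20+9, 8+0) = 29
r[7] = max(9+20, 3+20, 20+9, 8+0) = 29
r[8] = max(9+29, 3+20, 20+20, 8+9, 27+0) = 40
r[9] = max(9+29, 3+29, 20+20, 8+9, 27+0) = 40
r[10] = max(9+40, 3+29, 20+29, 8+20, 27+9) = 49
r[11] = max(9+40, 3+40, 20+29, 8+20, 27+9) = 49
One optimal cutting: pieces 4 + 4 + 2 with 1 inch of scrap → ¢49.

49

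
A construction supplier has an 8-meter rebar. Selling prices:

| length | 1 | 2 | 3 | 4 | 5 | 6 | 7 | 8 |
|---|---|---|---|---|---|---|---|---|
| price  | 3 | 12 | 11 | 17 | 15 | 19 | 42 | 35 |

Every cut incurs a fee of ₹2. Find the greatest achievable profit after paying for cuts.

43

Let v[k] be the best obtainable value from length k. For each k, try every first piece i and keep the best of price[i] + v[k−i] minus the 2 cut fee when i<k.
v[1] = 3
v[2] = max(3+3-2, 12+0) = 12
v[3] = max(3+12-2, 12+3-2, 11+0) = 13
v[4] = max(3+13-2, 12+12-2, 11+3-2, 17+0) = 22
v[5] = max(3+22-2, 12+13-2, 11+12-2, 17+3-2, 15+0) = 23
v[6] = max(3+23-2, 12+22-2, 11+13-2, 17+12-2, 15+3-2, 19+0) = 32
v[7] = max(3+32-2, 12+23-2, 11+22-2, …, 19+3-2, 42+0) = 42
v[8] = max(3+42-2, 12+32-2, 11+23-2, …, 42+3-2, 35+0) = 43
One optimal plan: pieces 7 + 1 (1 cut) → ₹45 − ₹2 = ₹43.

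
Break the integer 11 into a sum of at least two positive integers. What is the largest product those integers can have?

54

Fill g[k] for k=2..11: at each k try every first piece i and multiply by the better of (k−i) uncut or g[k−i].
g[2] = 1×max(1,0) = 1×1 = 1
g[3] = 1×max(2,1) = 1×2 = 2
g[4] = 2×max(2,1) = 2×2 = 4
g[5] = 2×max(3,2) = 2×3 = 6
g[6] = 3×max(3,2) = 3×3 = 9
g[7] = 2×max(5,6) = 2×6 = 12
g[8] = 2×max(6,9) = 2×9 = 18
g[9] = 3×max(6,9) = 3×9 = 27
g[10] = 2×max(8,18) = 2×18 = 36
g[11] = 2×max(9,27) = 2×27 = 54
One optimal split: 3 + 3 + 3 + 2; product 3×3×3×2 = 54.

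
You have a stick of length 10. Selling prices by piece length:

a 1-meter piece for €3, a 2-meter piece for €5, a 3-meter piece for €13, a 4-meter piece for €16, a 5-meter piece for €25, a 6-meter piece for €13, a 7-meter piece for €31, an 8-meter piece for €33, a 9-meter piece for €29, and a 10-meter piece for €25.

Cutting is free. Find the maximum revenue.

50

Consider every possible first cut. r[k] is the best of p[i]+r[k−i] over all sellable i≤k.
r[1] = 3
r[2] = 6  (first piece 1, then r[1]=3)
r[3] = 13
r[4] = 16  (first piece 1, then r[3]=13)
r[5] = 25
r[6] = 28  (first piece 1, then r[5]=25)
r[7] = 31  (first piece 1, then r[6]=28)
r[8] = 38  (first piece 3, then r[5]=25)
r[9] = 41  (first piece 1, then r[8]=38)
r[10] = 50  (first piece 5, then r[5]=25)
One optimal cutting: 5 + 5 → €25 + €25 = €50.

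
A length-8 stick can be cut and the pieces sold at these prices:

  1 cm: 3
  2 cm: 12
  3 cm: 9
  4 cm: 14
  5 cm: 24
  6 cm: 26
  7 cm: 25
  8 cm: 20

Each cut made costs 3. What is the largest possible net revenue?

39

Build r[k] bottom-up: r[k] = max over allowed piece i of (p[i] + r[k−i]) − 3 per cut.
r[1] = 3
r[2] = max(3+3-3, 12+0) = 12
r[3] = max(3+12-3, 12+3-3, 9+0) = 12
r[4] = max(3+12-3, 12+12-3, 9+3-3, 14+0) = 21
r[5] = max(3+21-3, 12+12-3, 9+12-3, 14+3-3, 24+0) = 24
r[6] = max(3+24-3, 12+21-3, 9+12-3, 14+12-3, 24+3-3, 26+0) = 30
r[7] = max(3+30-3, 12+24-3, 9+21-3, …, 26+3-3, 25+0) = 33
r[8] = max(3+33-3, 12+30-3, 9+24-3, …, 25+3-3, 20+0) = 39
One optimal plan: pieces 2 + 2 + 2 + 2 (3 cuts) → 48 − 9 = 39.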